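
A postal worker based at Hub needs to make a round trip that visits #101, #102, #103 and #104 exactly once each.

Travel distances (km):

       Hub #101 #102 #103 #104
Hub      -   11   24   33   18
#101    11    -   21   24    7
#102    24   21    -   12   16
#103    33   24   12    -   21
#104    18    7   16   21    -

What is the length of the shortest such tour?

There are 12 distinct closed tours to check (reversals are equivalent).
Hub - #101 - #102 - #103 - #104 - Hub: 11+21+12+21+18 = 83
Hub - #101 - #102 - #104 - #103 - Hub: 11+21+16+21+33 = 102
Hub - #101 - #103 - #102 - #104 - Hub: 11+24+12+16+18 = 81
Hub - #101 - #103 - #104 - #102 - Hub: 11+24+21+16+24 = 96
Hub - #101 - #104 - #102 - #103 - Hub: 11+7+16+12+33 = 79
Hub - #101 - #104 - #103 - #102 - Hub: 11+7+21+12+24 = 75
Hub - #102 - #101 - #103 - #104 - Hub: 24+21+24+21+18 = 108
Hub - #102 - #101 - #104 - #103 - Hub: 24+21+7+21+33 = 106
Hub - #102 - #103 - #101 - #104 - Hub: 24+12+24+7+18 = 85
Hub - #102 - #104 - #101 - #103 - Hub: 24+16+7+24+33 = 104
Hub - #103 - #101 - #102 - #104 - Hub: 33+24+21+16+18 = 112
Hub - #103 - #102 - #101 - #104 - Hub: 33+12+21+7+18 = 91
The minimum is 75.
One optimal route: Hub → #101 → #104 → #103 → #102 → Hub (or its reverse).

Minimum total distance: 75 km.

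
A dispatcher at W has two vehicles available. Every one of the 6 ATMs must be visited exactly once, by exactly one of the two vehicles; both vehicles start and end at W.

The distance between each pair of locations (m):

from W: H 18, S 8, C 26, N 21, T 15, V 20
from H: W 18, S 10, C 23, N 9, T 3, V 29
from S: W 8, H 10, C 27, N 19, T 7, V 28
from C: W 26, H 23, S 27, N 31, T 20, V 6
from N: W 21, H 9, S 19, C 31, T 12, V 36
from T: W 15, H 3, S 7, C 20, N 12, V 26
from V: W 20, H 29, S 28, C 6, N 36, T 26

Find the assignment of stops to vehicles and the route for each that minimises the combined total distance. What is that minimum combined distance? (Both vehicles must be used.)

There are 2^5 − 1 = 31 ways to divide the 6 stops into two non-empty groups. For each, the best each vehicle can do is its own shortest tour through its group:
  {H} + {S, C, N, T, V}: 36 + 84 = 120
  {S} + {H, C, N, T, V}: 16 + 79 = 95
  {H, S} + {C, N, T, V}: 36 + 79 = 115
  {C} + {H, S, N, T, V}: 52 + 83 = 135
  {H, C} + {S, N, T, V}: 67 + 83 = 150
  {S, C} + {H, N, T, V}: 61 + 79 = 140
  … (31 splits in total)
Best: vehicle 1 W → S → W = 16; vehicle 2 W → N → H → T → C → V → W = 79; combined 95.

Minimum combined distance: 95 m.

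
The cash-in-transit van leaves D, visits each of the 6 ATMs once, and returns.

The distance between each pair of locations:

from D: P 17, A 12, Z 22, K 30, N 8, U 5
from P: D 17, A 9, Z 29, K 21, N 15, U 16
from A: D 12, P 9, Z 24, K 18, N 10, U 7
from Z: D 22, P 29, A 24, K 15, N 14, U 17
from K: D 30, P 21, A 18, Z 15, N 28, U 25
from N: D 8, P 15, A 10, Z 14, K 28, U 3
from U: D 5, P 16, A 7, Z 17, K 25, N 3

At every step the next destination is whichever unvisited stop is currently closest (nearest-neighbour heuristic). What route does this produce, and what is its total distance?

D → [U:5 / N:8 / A:12 / P:17 / Z:22 / K:30] → U (5)
U → [N:3 / A:7 / P:16 / Z:17 / K:25] → N (3)
N → [A:10 / Z:14 / P:15 / K:28] → A (10)
A → [P:9 / K:18 / Z:24] → P (9)
P → [K:21 / Z:29] → K (21)
K → [Z:15] → Z (15)
Return Z→D: 22.
Total = 5 + 3 + 10 + 9 + 21 + 15 + 22 = 85.

85 along D → U → N → A → P → K → Z → D.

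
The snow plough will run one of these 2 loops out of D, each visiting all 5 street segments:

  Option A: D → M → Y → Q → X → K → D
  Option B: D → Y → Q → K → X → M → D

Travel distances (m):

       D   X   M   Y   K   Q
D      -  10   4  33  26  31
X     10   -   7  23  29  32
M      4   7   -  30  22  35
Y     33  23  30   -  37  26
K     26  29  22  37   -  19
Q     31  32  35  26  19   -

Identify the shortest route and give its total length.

Shortest is Option B, total 118 m.

Option A: 4 + 30 + 26 + 32 + 29 + 26 = 147
Option B: 33 + 26 + 19 + 29 + 7 + 4 = 118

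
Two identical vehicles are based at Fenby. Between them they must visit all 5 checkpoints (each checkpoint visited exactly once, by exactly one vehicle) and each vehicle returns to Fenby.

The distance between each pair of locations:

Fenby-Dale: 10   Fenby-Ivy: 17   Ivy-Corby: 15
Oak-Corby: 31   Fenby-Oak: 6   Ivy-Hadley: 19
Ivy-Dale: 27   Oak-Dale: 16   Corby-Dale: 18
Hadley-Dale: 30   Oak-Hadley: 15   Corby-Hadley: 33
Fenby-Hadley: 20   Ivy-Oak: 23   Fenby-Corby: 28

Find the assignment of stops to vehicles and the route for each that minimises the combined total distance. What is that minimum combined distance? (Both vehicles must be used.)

Check every non-empty split of the stops between the two vehicles; for each half take its own optimal tour:
  {Ivy} + {Oak, Corby, Hadley, Dale}: 34 + 82 = 116
  {Oak} + {Ivy, Corby, Hadley, Dale}: 12 + 82 = 94
  {Ivy, Oak} + {Corby, Hadley, Dale}: 46 + 81 = 127
  {Corby} + {Ivy, Oak, Hadley, Dale}: 56 + 77 = 133
  {Ivy, Corby} + {Oak, Hadley, Dale}: 60 + 61 = 121
  {Oak, Corby} + {Ivy, Hadley, Dale}: 65 + 76 = 141
  … (15 splits in total)
Best: vehicle 1 Fenby → Oak → Fenby = 12; vehicle 2 Fenby → Hadley → Ivy → Corby → Dale → Fenby = 82; combined 94.

94 — the smallest possible combined total.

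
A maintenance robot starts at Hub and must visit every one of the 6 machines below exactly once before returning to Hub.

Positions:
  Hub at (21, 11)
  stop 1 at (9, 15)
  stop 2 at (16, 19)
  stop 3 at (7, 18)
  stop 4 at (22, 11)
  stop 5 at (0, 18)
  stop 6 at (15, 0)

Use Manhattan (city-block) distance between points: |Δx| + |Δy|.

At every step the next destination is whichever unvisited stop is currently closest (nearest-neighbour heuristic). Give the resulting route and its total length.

Nearest-neighbour total = 92; route Hub → stop 4 → stop 2 → stop 3 → stop 1 → stop 5 → stop 6 → Hub.

Hub → [stop 4:1 / stop 2:13 / stop 1:16 / stop 6:17 / stop 3:21 / stop 5:28] → stop 4 (1)
stop 4 → [stop 2:14 / stop 1:17 / stop 6:18 / stop 3:22 / stop 5:29] → stop 2 (14)
stop 2 → [stop 3:10 / stop 1:11 / stop 5:17 / stop 6:20] → stop 3 (10)
stop 3 → [stop 1:5 / stop 5:7 / stop 6:26] → stop 1 (5)
stop 1 → [stop 5:12 / stop 6:21] → stop 5 (12)
stop 5 → [stop 6:33] → stop 6 (33)
Return stop 6→Hub: 17.
Total = 1 + 14 + 10 + 5 + 12 + 33 + 17 = 92.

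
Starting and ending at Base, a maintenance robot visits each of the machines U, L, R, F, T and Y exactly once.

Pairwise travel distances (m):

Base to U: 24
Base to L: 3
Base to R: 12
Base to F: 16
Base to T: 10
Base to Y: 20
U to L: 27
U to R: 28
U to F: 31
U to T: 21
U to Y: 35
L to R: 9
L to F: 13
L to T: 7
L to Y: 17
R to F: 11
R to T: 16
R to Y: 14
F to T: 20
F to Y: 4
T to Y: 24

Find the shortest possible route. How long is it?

Base → U → L → R → F → T → Y → Base: 24+27+9+11+20+24+20 = 135
Base → U → L → R → F → Y → T → Base: 24+27+9+11+4+24+10 = 109
Base → U → L → R → T → F → Y → Base: 24+27+9+16+20+4+20 = 120
Base → U → L → R → T → Y → F → Base: 24+27+9+16+24+4+16 = 120
Base → U → L → R → Y → F → T → Base: 24+27+9+14+4+20+10 = 108
Base → U → L → R → Y → T → F → Base: 24+27+9+14+24+20+16 = 134
Base → U → L → F → R → T → Y → Base: 24+27+13+11+16+24+20 = 135
Base → U → L → F → R → Y → T → Base: 24+27+13+11+14+24+10 = 123
… (352 more)
Base → L → R → Y → F → U → T → Base: 3+9+14+4+31+21+10 = 92  ← best
The minimum is 92.
One optimal route: Base → L → R → Y → F → U → T → Base (or its reverse).

Minimum total distance: 92 m.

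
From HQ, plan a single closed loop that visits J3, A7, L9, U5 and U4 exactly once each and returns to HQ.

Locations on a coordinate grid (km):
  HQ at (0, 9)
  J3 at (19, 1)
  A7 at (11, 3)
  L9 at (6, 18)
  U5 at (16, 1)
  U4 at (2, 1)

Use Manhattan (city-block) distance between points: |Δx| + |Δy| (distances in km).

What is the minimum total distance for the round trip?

Minimum total distance: 72 km.

HQ - J3 - A7 - L9 - U5 - U4 - HQ: 27+10+20+27+14+10 = 108
HQ - J3 - A7 - L9 - U4 - U5 - HQ: 27+10+20+21+14+24 = 116
HQ - J3 - A7 - U5 - L9 - U4 - HQ: 27+10+7+27+21+10 = 102
HQ - J3 - A7 - U5 - U4 - L9 - HQ: 27+10+7+14+21+15 = 94
HQ - J3 - A7 - U4 - L9 - U5 - HQ: 27+10+11+21+27+24 = 120
HQ - J3 - A7 - U4 - U5 - L9 - HQ: 27+10+11+14+27+15 = 104
HQ - J3 - L9 - A7 - U5 - U4 - HQ: 27+30+20+7+14+10 = 108
HQ - J3 - L9 - A7 - U4 - U5 - HQ: 27+30+20+11+14+24 = 126
HQ - J3 - L9 - U5 - A7 - U4 - HQ: 27+30+27+7+11+10 = 112
HQ - J3 - L9 - U5 - U4 - A7 - HQ: 27+30+27+14+11+17 = 126
HQ - J3 - L9 - U4 - A7 - U5 - HQ: 27+30+21+11+7+24 = 120
HQ - J3 - L9 - U4 - U5 - A7 - HQ: 27+30+21+14+7+17 = 116
HQ - J3 - U5 - A7 - L9 - U4 - HQ: 27+3+7+20+21+10 = 88
HQ - J3 - U5 - A7 - U4 - L9 - HQ: 27+3+7+11+21+15 = 84
… (46 more)
HQ - L9 - A7 - J3 - U5 - U4 - HQ: 15+20+10+3+14+10 = 72  ← best
The minimum is 72.
One optimal route: HQ → L9 → A7 → J3 → U5 → U4 → HQ (or its reverse).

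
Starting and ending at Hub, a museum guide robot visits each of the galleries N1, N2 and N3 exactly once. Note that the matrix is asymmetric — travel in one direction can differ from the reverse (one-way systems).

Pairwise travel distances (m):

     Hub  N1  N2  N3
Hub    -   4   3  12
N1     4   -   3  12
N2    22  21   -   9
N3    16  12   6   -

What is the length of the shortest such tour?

28 m — the shortest possible round trip.

Hub→N1→N2→N3→Hub: 4+3+9+16 = 32
Hub→N1→N3→N2→Hub: 4+12+6+22 = 44
Hub→N2→N1→N3→Hub: 3+21+12+16 = 52
Hub→N2→N3→N1→Hub: 3+9+12+4 = 28
Hub→N3→N1→N2→Hub: 12+12+3+22 = 49
Hub→N3→N2→N1→Hub: 12+6+21+4 = 43
The minimum is 28.
One optimal route: Hub → N2 → N3 → N1 → Hub.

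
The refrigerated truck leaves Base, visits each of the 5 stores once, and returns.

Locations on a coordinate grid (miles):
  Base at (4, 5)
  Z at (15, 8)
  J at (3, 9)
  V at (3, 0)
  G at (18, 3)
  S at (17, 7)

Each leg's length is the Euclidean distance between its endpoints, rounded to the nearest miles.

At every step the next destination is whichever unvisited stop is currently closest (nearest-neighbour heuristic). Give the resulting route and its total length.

At Base the remaining stops are J 4, V 5, Z 11, S 13, G 14; go to J.
At J the remaining stops are V 9, Z 12, S 14, G 16; go to V.
At V the remaining stops are Z 14, G 15, S 16; go to Z.
At Z the remaining stops are S 2, G 6; go to S.
At S the remaining stops are G 4; go to G.
Return G→Base: 14.
Total = 4 + 9 + 14 + 2 + 4 + 14 = 47.

47 miles along Base → J → V → Z → S → G → Base.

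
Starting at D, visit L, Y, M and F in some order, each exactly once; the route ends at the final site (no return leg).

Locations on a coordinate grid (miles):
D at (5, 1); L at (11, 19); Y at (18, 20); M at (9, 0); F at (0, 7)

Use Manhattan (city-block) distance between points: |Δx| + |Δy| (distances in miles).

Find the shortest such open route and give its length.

Minimum one-way distance = 52 miles.

There are 4! = 24 possible orderings.
D→L→Y→M→F: 24+8+29+16 = 77
D→L→Y→F→M: 24+8+31+16 = 79
D→L→M→Y→F: 24+21+29+31 = 105
D→L→M→F→Y: 24+21+16+31 = 92
D→L→F→Y→M: 24+23+31+29 = 107
D→L→F→M→Y: 24+23+16+29 = 92
D→Y→L→M→F: 32+8+21+16 = 77
D→Y→L→F→M: 32+8+23+16 = 79
D→Y→M→L→F: 32+29+21+23 = 105
D→Y→M→F→L: 32+29+16+23 = 100
D→Y→F→L→M: 32+31+23+21 = 107
D→Y→F→M→L: 32+31+16+21 = 100
D→M→L→Y→F: 5+21+8+31 = 65
D→M→L→F→Y: 5+21+23+31 = 80
… (10 more)
D→M→F→L→Y: 5+16+23+8 = 52  ← best
The minimum is 52.
One shortest path: D → M → F → L → Y.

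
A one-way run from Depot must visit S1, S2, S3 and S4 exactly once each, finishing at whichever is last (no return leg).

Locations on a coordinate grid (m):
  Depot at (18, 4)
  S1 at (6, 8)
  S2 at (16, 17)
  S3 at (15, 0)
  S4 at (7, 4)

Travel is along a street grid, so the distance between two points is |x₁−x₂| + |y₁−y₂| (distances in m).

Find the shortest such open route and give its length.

There are 4! = 24 possible orderings.
Depot→S1→S2→S3→S4: 16+19+18+12 = 65
Depot→S1→S2→S4→S3: 16+19+22+12 = 69
Depot→S1→S3→S2→S4: 16+17+18+22 = 73
Depot→S1→S3→S4→S2: 16+17+12+22 = 67
Depot→S1→S4→S2→S3: 16+5+22+18 = 61
Depot→S1→S4→S3→S2: 16+5+12+18 = 51
Depot→S2→S1→S3→S4: 15+19+17+12 = 63
Depot→S2→S1→S4→S3: 15+19+5+12 = 51
Depot→S2→S3→S1→S4: 15+18+17+5 = 55
Depot→S2→S3→S4→S1: 15+18+12+5 = 50
Depot→S2→S4→S1→S3: 15+22+5+17 = 59
Depot→S2→S4→S3→S1: 15+22+12+17 = 66
Depot→S3→S1→S2→S4: 7+17+19+22 = 65
Depot→S3→S1→S4→S2: 7+17+5+22 = 51
… (10 more)
Depot→S3→S4→S1→S2: 7+12+5+19 = 43  ← best
The minimum is 43.
One shortest path: Depot → S3 → S4 → S1 → S2.

Shortest open route: 43 m.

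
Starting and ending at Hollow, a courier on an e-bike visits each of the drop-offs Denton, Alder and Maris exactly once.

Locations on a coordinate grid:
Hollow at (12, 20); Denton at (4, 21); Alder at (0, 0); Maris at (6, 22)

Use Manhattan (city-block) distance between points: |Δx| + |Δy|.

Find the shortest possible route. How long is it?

Minimum total distance: 68.

With 3 stops there are 3!/2 = 3 distinct round trips (a route and its reverse cost the same).
Hollow - Denton - Alder - Maris - Hollow: 9+25+28+8 = 70
Hollow - Denton - Maris - Alder - Hollow: 9+3+28+32 = 72
Hollow - Alder - Denton - Maris - Hollow: 32+25+3+8 = 68
The minimum is 68.
One optimal route: Hollow → Alder → Denton → Maris → Hollow (or its reverse).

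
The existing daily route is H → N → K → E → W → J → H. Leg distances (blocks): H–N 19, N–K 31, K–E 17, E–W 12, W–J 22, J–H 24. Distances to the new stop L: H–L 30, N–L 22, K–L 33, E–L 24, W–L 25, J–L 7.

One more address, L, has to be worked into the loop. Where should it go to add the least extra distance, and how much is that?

Insertion cost between consecutive stops i–j is d(i,L) + d(L,j) − d(i,j):
  between H and N: 30 + 22 − 19 = 33
  between N and K: 22 + 33 − 31 = 24
  between K and E: 33 + 24 − 17 = 40
  between E and W: 24 + 25 − 12 = 37
  between W and J: 25 + 7 − 22 = 10
  between J and H: 7 + 30 − 24 = 13
Cheapest insertion is between W and J, adding 10.
New total = 125 + 10 = 135.

Adding 10 blocks by placing L on the W–J leg.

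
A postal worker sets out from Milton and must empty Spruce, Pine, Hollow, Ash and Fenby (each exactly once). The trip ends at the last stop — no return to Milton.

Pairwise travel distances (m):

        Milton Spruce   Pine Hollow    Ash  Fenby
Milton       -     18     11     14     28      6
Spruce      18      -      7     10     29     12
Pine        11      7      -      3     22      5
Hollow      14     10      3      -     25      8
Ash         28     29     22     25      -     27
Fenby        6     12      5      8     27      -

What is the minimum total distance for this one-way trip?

Minimum one-way distance = 53 m.

There are 5! = 120 possible orderings.
Milton → Spruce → Pine → Hollow → Ash → Fenby: 18+7+3+25+27 = 80
Milton → Spruce → Pine → Hollow → Fenby → Ash: 18+7+3+8+27 = 63
Milton → Spruce → Pine → Ash → Hollow → Fenby: 18+7+22+25+8 = 80
Milton → Spruce → Pine → Ash → Fenby → Hollow: 18+7+22+27+8 = 82
Milton → Spruce → Pine → Fenby → Hollow → Ash: 18+7+5+8+25 = 63
Milton → Spruce → Pine → Fenby → Ash → Hollow: 18+7+5+27+25 = 82
Milton → Spruce → Hollow → Pine → Ash → Fenby: 18+10+3+22+27 = 80
Milton → Spruce → Hollow → Pine → Fenby → Ash: 18+10+3+5+27 = 63
Milton → Spruce → Hollow → Ash → Pine → Fenby: 18+10+25+22+5 = 80
Milton → Spruce → Hollow → Ash → Fenby → Pine: 18+10+25+27+5 = 85
Milton → Spruce → Hollow → Fenby → Pine → Ash: 18+10+8+5+22 = 63
Milton → Spruce → Hollow → Fenby → Ash → Pine: 18+10+8+27+22 = 85
Milton → Spruce → Ash → Pine → Hollow → Fenby: 18+29+22+3+8 = 80
Milton → Spruce → Ash → Pine → Fenby → Hollow: 18+29+22+5+8 = 82
… (106 more)
Milton → Fenby → Spruce → Pine → Hollow → Ash: 6+12+7+3+25 = 53  ← best
The minimum is 53.
One shortest path: Milton → Fenby → Spruce → Pine → Hollow → Ash.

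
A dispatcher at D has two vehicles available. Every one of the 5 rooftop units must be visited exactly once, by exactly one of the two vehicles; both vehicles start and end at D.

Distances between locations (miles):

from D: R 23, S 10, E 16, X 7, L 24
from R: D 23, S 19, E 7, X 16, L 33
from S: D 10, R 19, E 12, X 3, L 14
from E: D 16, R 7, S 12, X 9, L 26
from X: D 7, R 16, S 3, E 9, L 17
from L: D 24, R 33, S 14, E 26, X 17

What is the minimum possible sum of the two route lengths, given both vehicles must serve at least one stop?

Try each way of splitting the stops between the two vehicles (each non-empty) and, for each split, find the best tour for each vehicle:
  {R} + {S, E, X, L}: 46 + 66 = 112
  {S} + {R, E, X, L}: 20 + 80 = 100
  {R, S} + {E, X, L}: 52 + 66 = 118
  {E} + {R, S, X, L}: 32 + 80 = 112
  {R, E} + {S, X, L}: 46 + 48 = 94
  {S, E} + {R, X, L}: 38 + 80 = 118
  … (15 splits in total)
Best: vehicle 1 D → R → E → D = 46; vehicle 2 D → S → L → X → D = 48; combined 94.

94 miles — the smallest possible combined total.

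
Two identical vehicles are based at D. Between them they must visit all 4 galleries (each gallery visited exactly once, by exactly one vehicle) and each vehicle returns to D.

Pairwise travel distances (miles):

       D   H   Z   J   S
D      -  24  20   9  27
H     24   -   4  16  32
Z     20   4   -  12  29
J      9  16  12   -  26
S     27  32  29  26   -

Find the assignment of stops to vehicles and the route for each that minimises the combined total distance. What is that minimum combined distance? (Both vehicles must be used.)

There are 2^3 − 1 = 7 ways to divide the 4 stops into two non-empty groups. For each, the best each vehicle can do is its own shortest tour through its group:
  {H} + {Z, J, S}: 48 + 77 = 125
  {Z} + {H, J, S}: 40 + 84 = 124
  {H, Z} + {J, S}: 48 + 62 = 110
  {J} + {H, Z, S}: 18 + 83 = 101
  {H, J} + {Z, S}: 49 + 76 = 125
  {Z, J} + {H, S}: 41 + 83 = 124
  … (7 splits in total)
Best: vehicle 1 D → J → D = 18; vehicle 2 D → Z → H → S → D = 83; combined 101.

Minimum combined distance: 101 miles.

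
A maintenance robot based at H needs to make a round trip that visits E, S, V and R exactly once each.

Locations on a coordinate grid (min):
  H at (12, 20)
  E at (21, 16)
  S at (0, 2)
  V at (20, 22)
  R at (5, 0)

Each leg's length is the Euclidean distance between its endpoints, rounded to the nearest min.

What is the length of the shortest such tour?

With 4 stops there are 4!/2 = 12 distinct round trips (a route and its reverse cost the same).
H→E→S→V→R→H: 10+25+28+27+21 = 111
H→E→S→R→V→H: 10+25+5+27+8 = 75
H→E→V→S→R→H: 10+6+28+5+21 = 70
H→E→V→R→S→H: 10+6+27+5+22 = 70
H→E→R→S→V→H: 10+23+5+28+8 = 74
H→E→R→V→S→H: 10+23+27+28+22 = 110
H→S→E→V→R→H: 22+25+6+27+21 = 101
H→S→E→R→V→H: 22+25+23+27+8 = 105
H→S→V→E→R→H: 22+28+6+23+21 = 100
H→S→R→E→V→H: 22+5+23+6+8 = 64
H→V→E→S→R→H: 8+6+25+5+21 = 65
H→V→S→E→R→H: 8+28+25+23+21 = 105
The minimum is 64.
One optimal route: H → S → R → E → V → H (or its reverse).

64 min — the shortest possible round trip.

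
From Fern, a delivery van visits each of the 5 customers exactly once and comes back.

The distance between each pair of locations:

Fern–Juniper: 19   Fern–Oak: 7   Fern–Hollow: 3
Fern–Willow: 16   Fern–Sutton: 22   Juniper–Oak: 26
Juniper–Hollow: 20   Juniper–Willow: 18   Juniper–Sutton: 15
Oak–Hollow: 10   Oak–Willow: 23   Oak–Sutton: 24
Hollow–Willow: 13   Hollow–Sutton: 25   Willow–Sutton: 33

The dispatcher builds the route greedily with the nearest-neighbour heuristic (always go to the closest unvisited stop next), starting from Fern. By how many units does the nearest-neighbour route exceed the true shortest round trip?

The nearest-neighbour route is 11 longer than optimal.

From Fern: Hollow=3, Oak=7, Willow=16, Juniper=19, Sutton=22 → choose Hollow (3).
From Hollow: Oak=10, Willow=13, Juniper=20, Sutton=25 → choose Oak (10).
From Oak: Willow=23, Sutton=24, Juniper=26 → choose Willow (23).
From Willow: Juniper=18, Sutton=33 → choose Juniper (18).
From Juniper: Sutton=15 → choose Sutton (15).
NN route Fern → Hollow → Oak → Willow → Juniper → Sutton → Fern costs 91.
Optimal: Fern → Oak → Sutton → Juniper → Willow → Hollow → Fern costs 80 (by enumerating all 60 distinct tours).
Excess = 91 − 80 = 11.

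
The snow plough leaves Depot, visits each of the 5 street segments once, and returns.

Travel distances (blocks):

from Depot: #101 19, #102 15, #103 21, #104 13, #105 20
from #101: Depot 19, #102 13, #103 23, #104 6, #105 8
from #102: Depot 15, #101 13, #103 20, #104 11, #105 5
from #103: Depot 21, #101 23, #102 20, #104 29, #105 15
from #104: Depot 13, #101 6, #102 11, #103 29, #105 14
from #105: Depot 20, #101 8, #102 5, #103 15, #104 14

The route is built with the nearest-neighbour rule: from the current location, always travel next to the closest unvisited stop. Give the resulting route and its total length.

Depot → [#104:13 / #102:15 / #101:19 / #105:20 / #103:21] → #104 (13)
#104 → [#101:6 / #102:11 / #105:14 / #103:29] → #101 (6)
#101 → [#105:8 / #102:13 / #103:23] → #105 (8)
#105 → [#102:5 / #103:15] → #102 (5)
#102 → [#103:20] → #103 (20)
Return #103→Depot: 21.
Total = 13 + 6 + 8 + 5 + 20 + 21 = 73.

Total distance 73 blocks via the nearest-neighbour route Depot → #104 → #101 → #105 → #102 → #103 → Depot.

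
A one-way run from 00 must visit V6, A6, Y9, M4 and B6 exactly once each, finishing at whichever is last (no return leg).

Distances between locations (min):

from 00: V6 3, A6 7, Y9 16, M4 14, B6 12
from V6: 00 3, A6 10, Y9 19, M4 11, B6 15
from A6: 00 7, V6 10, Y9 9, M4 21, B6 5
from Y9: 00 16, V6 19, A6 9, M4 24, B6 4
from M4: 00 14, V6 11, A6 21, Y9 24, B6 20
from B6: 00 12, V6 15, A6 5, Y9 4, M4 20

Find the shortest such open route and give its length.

Shortest open route: 44 min.

There are 5! = 120 possible orderings.
00→V6→A6→Y9→M4→B6: 3+10+9+24+20 = 66
00→V6→A6→Y9→B6→M4: 3+10+9+4+20 = 46
00→V6→A6→M4→Y9→B6: 3+10+21+24+4 = 62
00→V6→A6→M4→B6→Y9: 3+10+21+20+4 = 58
00→V6→A6→B6→Y9→M4: 3+10+5+4+24 = 46
00→V6→A6→B6→M4→Y9: 3+10+5+20+24 = 62
00→V6→Y9→A6→M4→B6: 3+19+9+21+20 = 72
00→V6→Y9→A6→B6→M4: 3+19+9+5+20 = 56
00→V6→Y9→M4→A6→B6: 3+19+24+21+5 = 72
00→V6→Y9→M4→B6→A6: 3+19+24+20+5 = 71
00→V6→Y9→B6→A6→M4: 3+19+4+5+21 = 52
00→V6→Y9→B6→M4→A6: 3+19+4+20+21 = 67
00→V6→M4→A6→Y9→B6: 3+11+21+9+4 = 48
00→V6→M4→A6→B6→Y9: 3+11+21+5+4 = 44
… (106 more)
The minimum is 44.
One shortest path: 00 → V6 → M4 → A6 → B6 → Y9.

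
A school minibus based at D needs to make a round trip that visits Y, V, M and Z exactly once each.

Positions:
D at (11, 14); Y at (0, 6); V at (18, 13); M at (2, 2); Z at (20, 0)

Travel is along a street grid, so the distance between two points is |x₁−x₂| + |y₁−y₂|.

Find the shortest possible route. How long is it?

D - Y - V - M - Z - D: 19+25+27+20+23 = 114
D - Y - V - Z - M - D: 19+25+15+20+21 = 100
D - Y - M - V - Z - D: 19+6+27+15+23 = 90
D - Y - M - Z - V - D: 19+6+20+15+8 = 68
D - Y - Z - V - M - D: 19+26+15+27+21 = 108
D - Y - Z - M - V - D: 19+26+20+27+8 = 100
D - V - Y - M - Z - D: 8+25+6+20+23 = 82
D - V - Y - Z - M - D: 8+25+26+20+21 = 100
D - V - M - Y - Z - D: 8+27+6+26+23 = 90
D - V - Z - Y - M - D: 8+15+26+6+21 = 76
D - M - Y - V - Z - D: 21+6+25+15+23 = 90
D - M - V - Y - Z - D: 21+27+25+26+23 = 122
The minimum is 68.
One optimal route: D → Y → M → Z → V → D (or its reverse).

Minimum total distance: 68.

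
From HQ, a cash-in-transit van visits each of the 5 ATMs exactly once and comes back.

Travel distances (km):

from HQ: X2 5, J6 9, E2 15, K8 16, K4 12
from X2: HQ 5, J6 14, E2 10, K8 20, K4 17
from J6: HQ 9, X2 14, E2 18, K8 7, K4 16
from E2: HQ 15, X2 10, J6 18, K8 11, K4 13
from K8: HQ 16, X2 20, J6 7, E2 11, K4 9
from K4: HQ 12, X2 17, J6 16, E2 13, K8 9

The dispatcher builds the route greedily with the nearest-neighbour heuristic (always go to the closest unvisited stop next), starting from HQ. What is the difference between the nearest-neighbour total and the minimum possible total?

8 km longer than the optimal tour.

HQ: X2=5, J6=9, K4=12, E2=15, K8=16 ⇒ X2
X2: E2=10, J6=14, K4=17, K8=20 ⇒ E2
E2: K8=11, K4=13, J6=18 ⇒ K8
K8: J6=7, K4=9 ⇒ J6
J6: K4=16 ⇒ K4
NN route HQ → X2 → E2 → K8 → J6 → K4 → HQ costs 61.
Optimal: HQ → X2 → E2 → K4 → K8 → J6 → HQ costs 53 (by enumerating all 60 distinct tours).
Excess = 61 − 53 = 8.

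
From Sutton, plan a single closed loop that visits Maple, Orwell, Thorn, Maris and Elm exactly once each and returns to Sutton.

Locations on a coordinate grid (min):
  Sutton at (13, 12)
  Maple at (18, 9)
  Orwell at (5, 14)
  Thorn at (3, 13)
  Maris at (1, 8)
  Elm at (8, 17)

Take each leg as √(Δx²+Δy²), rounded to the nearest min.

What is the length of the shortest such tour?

Sutton-Maple-Orwell-Thorn-Maris-Elm-Sutton: 6+14+2+5+11+7 = 45
Sutton-Maple-Orwell-Thorn-Elm-Maris-Sutton: 6+14+2+6+11+13 = 52
Sutton-Maple-Orwell-Maris-Thorn-Elm-Sutton: 6+14+7+5+6+7 = 45
Sutton-Maple-Orwell-Maris-Elm-Thorn-Sutton: 6+14+7+11+6+10 = 54
Sutton-Maple-Orwell-Elm-Thorn-Maris-Sutton: 6+14+4+6+5+13 = 48
Sutton-Maple-Orwell-Elm-Maris-Thorn-Sutton: 6+14+4+11+5+10 = 50
Sutton-Maple-Thorn-Orwell-Maris-Elm-Sutton: 6+16+2+7+11+7 = 49
Sutton-Maple-Thorn-Orwell-Elm-Maris-Sutton: 6+16+2+4+11+13 = 52
Sutton-Maple-Thorn-Maris-Orwell-Elm-Sutton: 6+16+5+7+4+7 = 45
Sutton-Maple-Thorn-Maris-Elm-Orwell-Sutton: 6+16+5+11+4+8 = 50
Sutton-Maple-Thorn-Elm-Orwell-Maris-Sutton: 6+16+6+4+7+13 = 52
Sutton-Maple-Thorn-Elm-Maris-Orwell-Sutton: 6+16+6+11+7+8 = 54
Sutton-Maple-Maris-Orwell-Thorn-Elm-Sutton: 6+17+7+2+6+7 = 45
Sutton-Maple-Maris-Orwell-Elm-Thorn-Sutton: 6+17+7+4+6+10 = 50
… (46 more)
Sutton-Maple-Maris-Thorn-Orwell-Elm-Sutton: 6+17+5+2+4+7 = 41  ← best
The minimum is 41.
One optimal route: Sutton → Maple → Maris → Thorn → Orwell → Elm → Sutton (or its reverse).

Minimum total distance: 41 min.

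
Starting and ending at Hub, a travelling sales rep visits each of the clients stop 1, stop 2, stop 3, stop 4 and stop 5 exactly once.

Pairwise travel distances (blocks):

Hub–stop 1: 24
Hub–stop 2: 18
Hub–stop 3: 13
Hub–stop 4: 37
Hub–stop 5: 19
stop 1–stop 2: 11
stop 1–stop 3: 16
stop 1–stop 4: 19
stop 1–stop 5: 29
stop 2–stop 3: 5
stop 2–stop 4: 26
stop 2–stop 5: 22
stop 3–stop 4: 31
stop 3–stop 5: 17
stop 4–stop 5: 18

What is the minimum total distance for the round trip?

85 blocks — the shortest possible round trip.

There are 60 distinct closed tours to check (reversals are equivalent).
Hub → stop 1 → stop 2 → stop 3 → stop 4 → stop 5 → Hub: 24+11+5+31+18+19 = 108
Hub → stop 1 → stop 2 → stop 3 → stop 5 → stop 4 → Hub: 24+11+5+17+18+37 = 112
Hub → stop 1 → stop 2 → stop 4 → stop 3 → stop 5 → Hub: 24+11+26+31+17+19 = 128
Hub → stop 1 → stop 2 → stop 4 → stop 5 → stop 3 → Hub: 24+11+26+18+17+13 = 109
Hub → stop 1 → stop 2 → stop 5 → stop 3 → stop 4 → Hub: 24+11+22+17+31+37 = 142
Hub → stop 1 → stop 2 → stop 5 → stop 4 → stop 3 → Hub: 24+11+22+18+31+13 = 119
Hub → stop 1 → stop 3 → stop 2 → stop 4 → stop 5 → Hub: 24+16+5+26+18+19 = 108
Hub → stop 1 → stop 3 → stop 2 → stop 5 → stop 4 → Hub: 24+16+5+22+18+37 = 122
Hub → stop 1 → stop 3 → stop 4 → stop 2 → stop 5 → Hub: 24+16+31+26+22+19 = 138
Hub → stop 1 → stop 3 → stop 4 → stop 5 → stop 2 → Hub: 24+16+31+18+22+18 = 129
Hub → stop 1 → stop 3 → stop 5 → stop 2 → stop 4 → Hub: 24+16+17+22+26+37 = 142
Hub → stop 1 → stop 3 → stop 5 → stop 4 → stop 2 → Hub: 24+16+17+18+26+18 = 119
Hub → stop 1 → stop 4 → stop 2 → stop 3 → stop 5 → Hub: 24+19+26+5+17+19 = 110
Hub → stop 1 → stop 4 → stop 2 → stop 5 → stop 3 → Hub: 24+19+26+22+17+13 = 121
… (46 more)
Hub → stop 3 → stop 2 → stop 1 → stop 4 → stop 5 → Hub: 13+5+11+19+18+19 = 85  ← best
The minimum is 85.
One optimal route: Hub → stop 3 → stop 2 → stop 1 → stop 4 → stop 5 → Hub (or its reverse).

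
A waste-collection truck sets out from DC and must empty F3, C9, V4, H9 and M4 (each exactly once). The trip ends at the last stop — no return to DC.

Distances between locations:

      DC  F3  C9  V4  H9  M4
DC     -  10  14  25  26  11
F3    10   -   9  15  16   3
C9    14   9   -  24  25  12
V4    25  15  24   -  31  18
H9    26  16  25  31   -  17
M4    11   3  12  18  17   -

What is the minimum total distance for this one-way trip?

73 — the minimum one-way total.

There are 5! = 120 possible orderings.
DC - F3 - C9 - V4 - H9 - M4: 10+9+24+31+17 = 91
DC - F3 - C9 - V4 - M4 - H9: 10+9+24+18+17 = 78
DC - F3 - C9 - H9 - V4 - M4: 10+9+25+31+18 = 93
DC - F3 - C9 - H9 - M4 - V4: 10+9+25+17+18 = 79
DC - F3 - C9 - M4 - V4 - H9: 10+9+12+18+31 = 80
DC - F3 - C9 - M4 - H9 - V4: 10+9+12+17+31 = 79
DC - F3 - V4 - C9 - H9 - M4: 10+15+24+25+17 = 91
DC - F3 - V4 - C9 - M4 - H9: 10+15+24+12+17 = 78
DC - F3 - V4 - H9 - C9 - M4: 10+15+31+25+12 = 93
DC - F3 - V4 - H9 - M4 - C9: 10+15+31+17+12 = 85
DC - F3 - V4 - M4 - C9 - H9: 10+15+18+12+25 = 80
DC - F3 - V4 - M4 - H9 - C9: 10+15+18+17+25 = 85
DC - F3 - H9 - C9 - V4 - M4: 10+16+25+24+18 = 93
DC - F3 - H9 - C9 - M4 - V4: 10+16+25+12+18 = 81
… (106 more)
DC - C9 - F3 - V4 - M4 - H9: 14+9+15+18+17 = 73  ← best
The minimum is 73.
One shortest path: DC → C9 → F3 → V4 → M4 → H9.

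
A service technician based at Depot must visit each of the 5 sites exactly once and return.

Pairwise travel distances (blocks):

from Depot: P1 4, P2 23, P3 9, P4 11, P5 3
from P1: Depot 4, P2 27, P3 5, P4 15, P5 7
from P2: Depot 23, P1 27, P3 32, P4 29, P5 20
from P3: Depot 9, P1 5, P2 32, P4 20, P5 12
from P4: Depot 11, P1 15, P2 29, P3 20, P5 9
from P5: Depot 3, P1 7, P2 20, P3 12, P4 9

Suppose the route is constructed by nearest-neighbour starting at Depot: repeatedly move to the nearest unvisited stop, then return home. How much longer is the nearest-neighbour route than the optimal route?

Depot: P5=3, P1=4, P3=9, P4=11, P2=23 ⇒ P5
P5: P1=7, P4=9, P3=12, P2=20 ⇒ P1
P1: P3=5, P4=15, P2=27 ⇒ P3
P3: P4=20, P2=32 ⇒ P4
P4: P2=29 ⇒ P2
NN route Depot → P5 → P1 → P3 → P4 → P2 → Depot costs 87.
Optimal: Depot → P1 → P3 → P2 → P5 → P4 → Depot costs 81 (by enumerating all 60 distinct tours).
Excess = 87 − 81 = 6.

The nearest-neighbour route is 6 blocks longer than optimal.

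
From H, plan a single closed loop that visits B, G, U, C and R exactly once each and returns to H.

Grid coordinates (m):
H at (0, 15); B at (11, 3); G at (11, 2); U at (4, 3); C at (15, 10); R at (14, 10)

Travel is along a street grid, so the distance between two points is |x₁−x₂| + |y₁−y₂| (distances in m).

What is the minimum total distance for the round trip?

H-B-G-U-C-R-H: 23+1+8+18+1+19 = 70
H-B-G-U-R-C-H: 23+1+8+17+1+20 = 70
H-B-G-C-U-R-H: 23+1+12+18+17+19 = 90
H-B-G-C-R-U-H: 23+1+12+1+17+16 = 70
H-B-G-R-U-C-H: 23+1+11+17+18+20 = 90
H-B-G-R-C-U-H: 23+1+11+1+18+16 = 70
H-B-U-G-C-R-H: 23+7+8+12+1+19 = 70
H-B-U-G-R-C-H: 23+7+8+11+1+20 = 70
H-B-U-C-G-R-H: 23+7+18+12+11+19 = 90
H-B-U-C-R-G-H: 23+7+18+1+11+24 = 84
H-B-U-R-G-C-H: 23+7+17+11+12+20 = 90
H-B-U-R-C-G-H: 23+7+17+1+12+24 = 84
H-B-C-G-U-R-H: 23+11+12+8+17+19 = 90
H-B-C-G-R-U-H: 23+11+12+11+17+16 = 90
… (46 more)
H-U-B-G-C-R-H: 16+7+1+12+1+19 = 56  ← best
The minimum is 56.
One optimal route: H → U → B → G → C → R → H (or its reverse).

56 m — the shortest possible round trip.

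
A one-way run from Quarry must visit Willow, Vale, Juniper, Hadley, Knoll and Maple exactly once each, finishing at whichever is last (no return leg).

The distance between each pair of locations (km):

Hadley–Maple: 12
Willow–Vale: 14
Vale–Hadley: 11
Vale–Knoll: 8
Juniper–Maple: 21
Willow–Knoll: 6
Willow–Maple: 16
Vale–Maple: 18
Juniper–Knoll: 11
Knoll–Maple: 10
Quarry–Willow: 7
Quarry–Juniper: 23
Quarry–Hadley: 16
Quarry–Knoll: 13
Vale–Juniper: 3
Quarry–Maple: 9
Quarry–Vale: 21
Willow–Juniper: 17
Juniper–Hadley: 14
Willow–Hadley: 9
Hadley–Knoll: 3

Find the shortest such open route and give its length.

47 km — the minimum one-way total.

There are 6! = 720 possible orderings.
Quarry→Willow→Vale→Juniper→Hadley→Knoll→Maple: 7+14+3+14+3+10 = 51
Quarry→Willow→Vale→Juniper→Hadley→Maple→Knoll: 7+14+3+14+12+10 = 60
Quarry→Willow→Vale→Juniper→Knoll→Hadley→Maple: 7+14+3+11+3+12 = 50
Quarry→Willow→Vale→Juniper→Knoll→Maple→Hadley: 7+14+3+11+10+12 = 57
Quarry→Willow→Vale→Juniper→Maple→Hadley→Knoll: 7+14+3+21+12+3 = 60
Quarry→Willow→Vale→Juniper→Maple→Knoll→Hadley: 7+14+3+21+10+3 = 58
Quarry→Willow→Vale→Hadley→Juniper→Knoll→Maple: 7+14+11+14+11+10 = 67
Quarry→Willow→Vale→Hadley→Juniper→Maple→Knoll: 7+14+11+14+21+10 = 77
… (712 more)
Quarry→Maple→Hadley→Willow→Knoll→Vale→Juniper: 9+12+9+6+8+3 = 47  ← best
The minimum is 47.
One shortest path: Quarry → Maple → Hadley → Willow → Knoll → Vale → Juniper.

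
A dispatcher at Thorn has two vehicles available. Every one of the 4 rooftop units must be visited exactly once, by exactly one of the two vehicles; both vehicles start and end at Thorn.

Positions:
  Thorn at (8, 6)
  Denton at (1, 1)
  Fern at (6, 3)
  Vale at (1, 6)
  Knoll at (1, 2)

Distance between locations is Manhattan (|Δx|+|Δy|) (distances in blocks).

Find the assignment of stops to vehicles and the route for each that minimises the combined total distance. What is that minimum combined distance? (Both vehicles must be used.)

Check every non-empty split of the stops between the two vehicles; for each half take its own optimal tour:
  {Denton} + {Fern, Vale, Knoll}: 24 + 22 = 46
  {Fern} + {Denton, Vale, Knoll}: 10 + 24 = 34
  {Denton, Fern} + {Vale, Knoll}: 24 + 22 = 46
  {Vale} + {Denton, Fern, Knoll}: 14 + 24 = 38
  {Denton, Vale} + {Fern, Knoll}: 24 + 22 = 46
  {Fern, Vale} + {Denton, Knoll}: 20 + 24 = 44
  … (7 splits in total)
Best: vehicle 1 Thorn → Fern → Thorn = 10; vehicle 2 Thorn → Denton → Knoll → Vale → Thorn = 24; combined 34.

Minimum combined distance: 34 blocks.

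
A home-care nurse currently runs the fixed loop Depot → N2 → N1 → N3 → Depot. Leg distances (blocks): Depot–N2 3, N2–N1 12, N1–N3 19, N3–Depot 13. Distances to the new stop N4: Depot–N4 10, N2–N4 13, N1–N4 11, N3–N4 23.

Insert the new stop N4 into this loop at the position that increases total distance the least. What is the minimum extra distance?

Insertion cost between consecutive stops i–j is d(i,N4) + d(N4,j) − d(i,j):
  between Depot and N2: 10 + 13 − 3 = 20
  between N2 and N1: 13 + 11 − 12 = 12
  between N1 and N3: 11 + 23 − 19 = 15
  between N3 and Depot: 23 + 10 − 13 = 20
Cheapest insertion is between N2 and N1, adding 12.
New total = 47 + 12 = 59.

Adding 12 blocks by placing N4 on the N2–N1 leg.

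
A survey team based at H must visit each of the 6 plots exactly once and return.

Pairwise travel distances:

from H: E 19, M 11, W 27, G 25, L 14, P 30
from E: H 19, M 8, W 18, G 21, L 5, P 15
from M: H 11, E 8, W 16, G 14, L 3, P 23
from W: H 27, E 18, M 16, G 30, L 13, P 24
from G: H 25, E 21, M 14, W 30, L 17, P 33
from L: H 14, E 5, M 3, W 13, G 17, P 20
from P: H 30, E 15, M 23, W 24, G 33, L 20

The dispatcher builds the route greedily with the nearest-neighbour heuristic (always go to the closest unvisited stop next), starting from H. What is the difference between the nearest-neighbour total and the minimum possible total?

H: M=11, L=14, E=19, G=25, W=27, P=30 ⇒ M
M: L=3, E=8, G=14, W=16, P=23 ⇒ L
L: E=5, W=13, G=17, P=20 ⇒ E
E: P=15, W=18, G=21 ⇒ P
P: W=24, G=33 ⇒ W
W: G=30 ⇒ G
NN route H → M → L → E → P → W → G → H costs 113.
Optimal: H → M → G → E → P → W → L → H costs 112 (by enumerating all 360 distinct tours).
Excess = 113 − 112 = 1.

Excess over optimum: 1.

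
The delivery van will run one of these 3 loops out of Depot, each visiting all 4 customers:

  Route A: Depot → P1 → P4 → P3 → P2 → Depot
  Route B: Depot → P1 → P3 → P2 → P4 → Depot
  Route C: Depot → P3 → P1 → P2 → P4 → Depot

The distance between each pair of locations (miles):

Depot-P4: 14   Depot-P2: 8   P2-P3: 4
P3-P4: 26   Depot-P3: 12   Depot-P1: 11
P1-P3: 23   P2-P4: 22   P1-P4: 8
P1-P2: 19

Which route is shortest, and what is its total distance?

Route A: 11 + 8 + 26 + 4 + 8 = 57
Route B: 11 + 23 + 4 + 22 + 14 = 74
Route C: 12 + 23 + 19 + 22 + 14 = 90

57 miles — Route A is the shortest.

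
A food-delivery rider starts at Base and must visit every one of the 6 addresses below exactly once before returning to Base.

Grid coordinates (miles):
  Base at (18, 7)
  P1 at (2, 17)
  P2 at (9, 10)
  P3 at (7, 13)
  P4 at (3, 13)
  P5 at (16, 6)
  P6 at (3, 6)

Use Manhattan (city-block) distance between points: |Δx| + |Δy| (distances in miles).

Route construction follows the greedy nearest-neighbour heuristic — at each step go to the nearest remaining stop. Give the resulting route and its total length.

56 miles along Base → P5 → P2 → P3 → P4 → P1 → P6 → Base.

From Base: distances to unvisited — P5=3, P2=12, P6=16, P3=17, P4=21, P1=26. Nearest is P5 (3).
From P5: distances to unvisited — P2=11, P6=13, P3=16, P4=20, P1=25. Nearest is P2 (11).
From P2: distances to unvisited — P3=5, P4=9, P6=10, P1=14. Nearest is P3 (5).
From P3: distances to unvisited — P4=4, P1=9, P6=11. Nearest is P4 (4).
From P4: distances to unvisited — P1=5, P6=7. Nearest is P1 (5).
From P1: distances to unvisited — P6=12. Nearest is P6 (12).
Return P6→Base: 16.
Total = 3 + 11 + 5 + 4 + 5 + 12 + 16 = 56.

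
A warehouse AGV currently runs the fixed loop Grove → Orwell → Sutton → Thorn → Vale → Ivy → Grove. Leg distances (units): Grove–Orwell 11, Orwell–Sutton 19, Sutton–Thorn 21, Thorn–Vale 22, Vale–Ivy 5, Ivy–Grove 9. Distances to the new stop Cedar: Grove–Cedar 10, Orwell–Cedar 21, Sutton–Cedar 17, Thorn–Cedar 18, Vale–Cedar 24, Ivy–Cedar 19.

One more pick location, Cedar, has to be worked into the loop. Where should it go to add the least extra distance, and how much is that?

+14 — insert Cedar between Sutton and Thorn.

Insertion cost between consecutive stops i–j is d(i,Cedar) + d(Cedar,j) − d(i,j):
  between Grove and Orwell: 10 + 21 − 11 = 20
  between Orwell and Sutton: 21 + 17 − 19 = 19
  between Sutton and Thorn: 17 + 18 − 21 = 14
  between Thorn and Vale: 18 + 24 − 22 = 20
  between Vale and Ivy: 24 + 19 − 5 = 38
  between Ivy and Grove: 19 + 10 − 9 = 20
Cheapest insertion is between Sutton and Thorn, adding 14.
New total = 87 + 14 = 101.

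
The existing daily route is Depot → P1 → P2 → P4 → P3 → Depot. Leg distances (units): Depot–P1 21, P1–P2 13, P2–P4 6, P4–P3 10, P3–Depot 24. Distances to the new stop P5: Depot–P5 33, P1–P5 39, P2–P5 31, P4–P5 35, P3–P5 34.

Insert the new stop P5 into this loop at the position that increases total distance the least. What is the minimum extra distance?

Adding 43 by placing P5 on the P3–Depot leg.

Insertion cost between consecutive stops i–j is d(i,P5) + d(P5,j) − d(i,j):
  between Depot and P1: 33 + 39 − 21 = 51
  between P1 and P2: 39 + 31 − 13 = 57
  between P2 and P4: 31 + 35 − 6 = 60
  between P4 and P3: 35 + 34 − 10 = 59
  between P3 and Depot: 34 + 33 − 24 = 43
Cheapest insertion is between P3 and Depot, adding 43.
New total = 74 + 43 = 117.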